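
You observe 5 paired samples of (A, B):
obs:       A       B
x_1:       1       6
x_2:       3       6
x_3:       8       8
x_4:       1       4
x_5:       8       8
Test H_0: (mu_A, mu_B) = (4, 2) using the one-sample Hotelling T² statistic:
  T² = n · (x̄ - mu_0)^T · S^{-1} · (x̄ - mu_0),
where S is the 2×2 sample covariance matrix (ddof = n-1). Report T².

Step 1 — sample mean vector:
  mean(A) = (1 + 3 + 8 + 1 + 8) / 5 = 21/5 = 4.2
  mean(B) = (6 + 6 + 8 + 4 + 8) / 5 = 32/5 = 6.4
  x̄ = (4.2, 6.4),  deviation x̄ - mu_0 = (4.2, 6.4) - (4, 2) = (0.2, 4.4).

Step 2 — sample covariance matrix, S[i,j] = (1/(n-1)) · Σ_k (x_{k,i} - mean_i) · (x_{k,j} - mean_j), divisor n-1 = 4:
  S[A,A] = ((-3.2)·(-3.2) + (-1.2)·(-1.2) + (3.8)·(3.8) + (-3.2)·(-3.2) + (3.8)·(3.8)) / 4 = 50.8/4 = 12.7
  S[A,B] = ((-3.2)·(-0.4) + (-1.2)·(-0.4) + (3.8)·(1.6) + (-3.2)·(-2.4) + (3.8)·(1.6)) / 4 = 21.6/4 = 5.4
  S[B,B] = ((-0.4)·(-0.4) + (-0.4)·(-0.4) + (1.6)·(1.6) + (-2.4)·(-2.4) + (1.6)·(1.6)) / 4 = 11.2/4 = 2.8
  S = [[12.7, 5.4],
 [5.4, 2.8]].

Step 3 — invert S. det(S) = 12.7·2.8 - (5.4)² = 6.4.
  S^{-1} = (1/det) · [[d, -b], [-b, a]] = [[0.4375, -0.8438],
 [-0.8438, 1.9844]].

Step 4 — quadratic form (x̄ - mu_0)^T · S^{-1} · (x̄ - mu_0):
  S^{-1} · (x̄ - mu_0) = (-3.625, 8.5625),
  (x̄ - mu_0)^T · [...] = (0.2)·(-3.625) + (4.4)·(8.5625) = 36.95.

Step 5 — scale by n: T² = 5 · 36.95 = 184.75.

T² ≈ 184.75


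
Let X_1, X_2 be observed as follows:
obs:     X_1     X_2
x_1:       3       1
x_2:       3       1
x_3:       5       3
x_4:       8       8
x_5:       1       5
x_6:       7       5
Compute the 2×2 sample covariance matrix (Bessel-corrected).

Step 1 — column means:
  mean(X_1) = (3 + 3 + 5 + 8 + 1 + 7) / 6 = 27/6 = 4.5
  mean(X_2) = (1 + 1 + 3 + 8 + 5 + 5) / 6 = 23/6 = 3.8333

Step 2 — sample covariance S[i,j] = (1/(n-1)) · Σ_k (x_{k,i} - mean_i) · (x_{k,j} - mean_j), with n-1 = 5.
  S[X_1,X_1] = ((-1.5)·(-1.5) + (-1.5)·(-1.5) + (0.5)·(0.5) + (3.5)·(3.5) + (-3.5)·(-3.5) + (2.5)·(2.5)) / 5 = 35.5/5 = 7.1
  S[X_1,X_2] = ((-1.5)·(-2.8333) + (-1.5)·(-2.8333) + (0.5)·(-0.8333) + (3.5)·(4.1667) + (-3.5)·(1.1667) + (2.5)·(1.1667)) / 5 = 21.5/5 = 4.3
  S[X_2,X_2] = ((-2.8333)·(-2.8333) + (-2.8333)·(-2.8333) + (-0.8333)·(-0.8333) + (4.1667)·(4.1667) + (1.1667)·(1.1667) + (1.1667)·(1.1667)) / 5 = 36.8333/5 = 7.3667

S is symmetric (S[j,i] = S[i,j]). Assembling:

S = [[7.1, 4.3],
 [4.3, 7.3667]]


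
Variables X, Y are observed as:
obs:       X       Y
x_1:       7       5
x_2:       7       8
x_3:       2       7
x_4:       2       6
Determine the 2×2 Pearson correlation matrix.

Step 1 — column means:
  mean(X) = (7 + 7 + 2 + 2) / 4 = 18/4 = 4.5
  mean(Y) = (5 + 8 + 7 + 6) / 4 = 26/4 = 6.5

Step 2 — sample variances and covariances s[i,j] = (1/(n-1)) · Σ_k (x_{k,i} - mean_i) · (x_{k,j} - mean_j), with n-1 = 3:
  s[X,X] = ((2.5)·(2.5) + (2.5)·(2.5) + (-2.5)·(-2.5) + (-2.5)·(-2.5)) / 3 = 25/3 = 8.3333
  s[X,Y] = ((2.5)·(-1.5) + (2.5)·(1.5) + (-2.5)·(0.5) + (-2.5)·(-0.5)) / 3 = 0/3 = 0
  s[Y,Y] = ((-1.5)·(-1.5) + (1.5)·(1.5) + (0.5)·(0.5) + (-0.5)·(-0.5)) / 3 = 5/3 = 1.6667
  Sample standard deviations s_i = √(s[i,i]):
  s(X) = √(8.3333) = 2.8868
  s(Y) = √(1.6667) = 1.291

Step 3 — r_{ij} = s_{ij} / (s_i · s_j):
  r[X,X] = 1 (diagonal).
  r[X,Y] = 0 / (2.8868 · 1.291) = 0 / 3.7268 = 0
  r[Y,Y] = 1 (diagonal).

R is symmetric with unit diagonal. Assembling:

R = [[1, 0],
 [0, 1]]


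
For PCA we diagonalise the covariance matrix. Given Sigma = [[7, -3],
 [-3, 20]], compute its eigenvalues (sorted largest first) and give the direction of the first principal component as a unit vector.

Step 1 — characteristic polynomial of 2×2 Sigma:
  det(Sigma - λI) = λ² - trace · λ + det = 0.
  trace = 7 + 20 = 27, det = 7·20 - (-3)² = 131.
Step 2 — discriminant:
  Δ = trace² - 4·det = 729 - 524 = 205.
Step 3 — eigenvalues:
  λ = (trace ± √Δ)/2 = (27 ± 14.3178)/2,
  λ_1 = 20.6589,  λ_2 = 6.3411.

Step 4 — unit eigenvector for λ_1: solve (Sigma - λ_1 I)v = 0. First row:
  (7 - 20.6589)·v_x + (-3)·v_y = 0, i.e. (-13.6589)·v_x + (-3)·v_y = 0,
  so v ∝ (b, λ_1 - a) = (-3, 13.6589); multiply by -1 so the first entry is positive: u = (3, -13.6589).
  ||u|| = √((3)² + (-13.6589)²) = √(195.5658) ≈ 13.9845,
  v_1 = u/||u|| ≈ (0.2145, -0.9767) (||v_1|| = 1).

λ_1 = 20.6589,  λ_2 = 6.3411;  v_1 ≈ (0.2145, -0.9767)


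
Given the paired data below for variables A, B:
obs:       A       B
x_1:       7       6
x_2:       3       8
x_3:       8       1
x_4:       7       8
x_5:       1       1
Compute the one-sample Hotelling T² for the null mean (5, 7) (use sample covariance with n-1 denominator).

Step 1 — sample mean vector:
  mean(A) = (7 + 3 + 8 + 7 + 1) / 5 = 26/5 = 5.2
  mean(B) = (6 + 8 + 1 + 8 + 1) / 5 = 24/5 = 4.8
  x̄ = (5.2, 4.8),  deviation x̄ - mu_0 = (5.2, 4.8) - (5, 7) = (0.2, -2.2).

Step 2 — sample covariance matrix, S[i,j] = (1/(n-1)) · Σ_k (x_{k,i} - mean_i) · (x_{k,j} - mean_j), divisor n-1 = 4:
  S[A,A] = ((1.8)·(1.8) + (-2.2)·(-2.2) + (2.8)·(2.8) + (1.8)·(1.8) + (-4.2)·(-4.2)) / 4 = 36.8/4 = 9.2
  S[A,B] = ((1.8)·(1.2) + (-2.2)·(3.2) + (2.8)·(-3.8) + (1.8)·(3.2) + (-4.2)·(-3.8)) / 4 = 6.2/4 = 1.55
  S[B,B] = ((1.2)·(1.2) + (3.2)·(3.2) + (-3.8)·(-3.8) + (3.2)·(3.2) + (-3.8)·(-3.8)) / 4 = 50.8/4 = 12.7
  S = [[9.2, 1.55],
 [1.55, 12.7]].

Step 3 — invert S. det(S) = 9.2·12.7 - (1.55)² = 114.4375.
  S^{-1} = (1/det) · [[d, -b], [-b, a]] = [[0.111, -0.0135],
 [-0.0135, 0.0804]].

Step 4 — quadratic form (x̄ - mu_0)^T · S^{-1} · (x̄ - mu_0):
  S^{-1} · (x̄ - mu_0) = (0.052, -0.1796),
  (x̄ - mu_0)^T · [...] = (0.2)·(0.052) + (-2.2)·(-0.1796) = 0.4055.

Step 5 — scale by n: T² = 5 · 0.4055 = 2.0273.

T² ≈ 2.0273


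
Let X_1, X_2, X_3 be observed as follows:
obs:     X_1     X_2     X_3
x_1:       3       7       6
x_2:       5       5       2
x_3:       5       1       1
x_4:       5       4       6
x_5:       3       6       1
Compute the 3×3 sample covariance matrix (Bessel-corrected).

Step 1 — column means:
  mean(X_1) = (3 + 5 + 5 + 5 + 3) / 5 = 21/5 = 4.2
  mean(X_2) = (7 + 5 + 1 + 4 + 6) / 5 = 23/5 = 4.6
  mean(X_3) = (6 + 2 + 1 + 6 + 1) / 5 = 16/5 = 3.2

Step 2 — sample covariance S[i,j] = (1/(n-1)) · Σ_k (x_{k,i} - mean_i) · (x_{k,j} - mean_j), with n-1 = 4.
  S[X_1,X_1] = ((-1.2)·(-1.2) + (0.8)·(0.8) + (0.8)·(0.8) + (0.8)·(0.8) + (-1.2)·(-1.2)) / 4 = 4.8/4 = 1.2
  S[X_1,X_2] = ((-1.2)·(2.4) + (0.8)·(0.4) + (0.8)·(-3.6) + (0.8)·(-0.6) + (-1.2)·(1.4)) / 4 = -7.6/4 = -1.9
  S[X_1,X_3] = ((-1.2)·(2.8) + (0.8)·(-1.2) + (0.8)·(-2.2) + (0.8)·(2.8) + (-1.2)·(-2.2)) / 4 = -1.2/4 = -0.3
  S[X_2,X_2] = ((2.4)·(2.4) + (0.4)·(0.4) + (-3.6)·(-3.6) + (-0.6)·(-0.6) + (1.4)·(1.4)) / 4 = 21.2/4 = 5.3
  S[X_2,X_3] = ((2.4)·(2.8) + (0.4)·(-1.2) + (-3.6)·(-2.2) + (-0.6)·(2.8) + (1.4)·(-2.2)) / 4 = 9.4/4 = 2.35
  S[X_3,X_3] = ((2.8)·(2.8) + (-1.2)·(-1.2) + (-2.2)·(-2.2) + (2.8)·(2.8) + (-2.2)·(-2.2)) / 4 = 26.8/4 = 6.7

S is symmetric (S[j,i] = S[i,j]). Assembling:

S = [[1.2, -1.9, -0.3],
 [-1.9, 5.3, 2.35],
 [-0.3, 2.35, 6.7]]


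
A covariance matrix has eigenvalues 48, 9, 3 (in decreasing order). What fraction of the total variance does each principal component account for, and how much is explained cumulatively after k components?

Step 1 — total variance = trace(Sigma) = Σ λ_i = 48 + 9 + 3 = 60.

Step 2 — fraction explained by component i = λ_i / Σ λ:
  PC1: 48/60 = 0.8
  PC2: 9/60 = 0.15
  PC3: 3/60 = 0.05

Step 3 — cumulative fraction after k components = (λ_1 + ... + λ_k) / Σ λ:
  k = 1: 48/60 = 0.8
  k = 2: (48 + 9)/60 = 57/60 = 0.95
  k = 3: (48 + 9 + 3)/60 = 60/60 = 1

Summary (fraction, with percent):

explained: PC1 0.8 (80%), PC2 0.15 (15%), PC3 0.05 (5%);  cumulative: 0.8, 0.95, 1


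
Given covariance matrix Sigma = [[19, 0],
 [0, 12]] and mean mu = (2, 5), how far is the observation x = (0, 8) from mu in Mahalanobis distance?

Step 1 — centre the observation: (x - mu) = (-2, 3).

Step 2 — invert Sigma. det(Sigma) = 19·12 - (0)² = 228.
  Sigma^{-1} = (1/det) · [[d, -b], [-b, a]] = [[0.0526, 0],
 [0, 0.0833]].

Step 3 — form the quadratic (x - mu)^T · Sigma^{-1} · (x - mu):
  Sigma^{-1} · (x - mu) = (-0.1053, 0.25).
  (x - mu)^T · [Sigma^{-1} · (x - mu)] = (-2)·(-0.1053) + (3)·(0.25) = 0.9605.

Step 4 — take square root: d = √(0.9605) ≈ 0.9801.

d(x, mu) = √(0.9605) ≈ 0.9801


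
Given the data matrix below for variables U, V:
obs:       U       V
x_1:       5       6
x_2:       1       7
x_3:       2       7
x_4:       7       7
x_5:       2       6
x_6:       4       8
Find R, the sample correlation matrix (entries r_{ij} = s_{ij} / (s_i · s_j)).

Step 1 — column means:
  mean(U) = (5 + 1 + 2 + 7 + 2 + 4) / 6 = 21/6 = 3.5
  mean(V) = (6 + 7 + 7 + 7 + 6 + 8) / 6 = 41/6 = 6.8333

Step 2 — sample variances and covariances s[i,j] = (1/(n-1)) · Σ_k (x_{k,i} - mean_i) · (x_{k,j} - mean_j), with n-1 = 5:
  s[U,U] = ((1.5)·(1.5) + (-2.5)·(-2.5) + (-1.5)·(-1.5) + (3.5)·(3.5) + (-1.5)·(-1.5) + (0.5)·(0.5)) / 5 = 25.5/5 = 5.1
  s[U,V] = ((1.5)·(-0.8333) + (-2.5)·(0.1667) + (-1.5)·(0.1667) + (3.5)·(0.1667) + (-1.5)·(-0.8333) + (0.5)·(1.1667)) / 5 = 0.5/5 = 0.1
  s[V,V] = ((-0.8333)·(-0.8333) + (0.1667)·(0.1667) + (0.1667)·(0.1667) + (0.1667)·(0.1667) + (-0.8333)·(-0.8333) + (1.1667)·(1.1667)) / 5 = 2.8333/5 = 0.5667
  Sample standard deviations s_i = √(s[i,i]):
  s(U) = √(5.1) = 2.2583
  s(V) = √(0.5667) = 0.7528

Step 3 — r_{ij} = s_{ij} / (s_i · s_j):
  r[U,U] = 1 (diagonal).
  r[U,V] = 0.1 / (2.2583 · 0.7528) = 0.1 / 1.7 = 0.0588
  r[V,V] = 1 (diagonal).

R is symmetric with unit diagonal. Assembling:

R = [[1, 0.0588],
 [0.0588, 1]]


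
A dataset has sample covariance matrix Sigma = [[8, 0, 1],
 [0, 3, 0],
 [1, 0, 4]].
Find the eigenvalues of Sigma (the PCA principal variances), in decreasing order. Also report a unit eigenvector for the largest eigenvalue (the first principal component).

Step 1 — characteristic polynomial p(λ) = det(λI - Sigma) = λ³ - tr·λ² + c_1·λ - det, where tr = trace, c_1 = sum of the principal 2×2 minors, det = det(Sigma):
  tr = 8 + 3 + 4 = 15,
  c_1 = (8·3 - (0)²) + (8·4 - (1)²) + (3·4 - (0)²) = 24 + 31 + 12 = 67,
  det = 8·(3·4 - (0)²) - (0)·((0)·4 - (0)·(1)) + (1)·((0)·(0) - 3·(1)) = 8·(12) - (0)·(0) + (1)·(-3) = 93.
  So p(λ) = λ³ - 15λ² + 67λ - 93.
Step 2 — look for an integer root (rational root theorem: any rational root is an integer divisor of 93). Testing λ = 3:
  p(3) = 27 - 135 + 201 - 93 = 0  ✓
  Dividing out (λ - 3): p(λ) = (λ - 3)(λ² - 12λ + 31).
Step 3 — remaining eigenvalues from the quadratic λ² - 12λ + 31 = 0:
  Δ = 12² - 4·31 = 144 - 124 = 20,  λ = (12 ± √20)/2 = (12 ± 4.4721)/2 ≈ 8.2361 or 3.7639.
  Sorted: λ_1 = 8.2361,  λ_2 = 3.7639,  λ_3 = 3  (check: sum = 15 = tr ✓).

Step 4 — unit eigenvector for λ_1 ≈ 8.2361: v spans the null space of (Sigma - λ_1 I), whose rows are
  r_1 = (-0.2361, 0, 1),  r_2 = (0, -5.2361, 0),  r_3 = (1, 0, -4.2361).
  v is orthogonal to every row, so take v ∝ r_1 × r_2 = ((0)·(0) - (1)·(-5.2361), (1)·(0) - (-0.2361)·(0), (-0.2361)·(-5.2361) - (0)·(0)) ≈ (5.2361, 0, 1.2361).
  Let u = (5.2361, 0, 1.2361).
  ||u|| = √((5.2361)² + (0)² + (1.2361)²) = √(28.9443) ≈ 5.38,  v_1 = u/||u|| ≈ (0.9732, 0, 0.2298) (||v_1|| = 1).

λ_1 = 8.2361,  λ_2 = 3.7639,  λ_3 = 3;  v_1 ≈ (0.9732, 0, 0.2298)


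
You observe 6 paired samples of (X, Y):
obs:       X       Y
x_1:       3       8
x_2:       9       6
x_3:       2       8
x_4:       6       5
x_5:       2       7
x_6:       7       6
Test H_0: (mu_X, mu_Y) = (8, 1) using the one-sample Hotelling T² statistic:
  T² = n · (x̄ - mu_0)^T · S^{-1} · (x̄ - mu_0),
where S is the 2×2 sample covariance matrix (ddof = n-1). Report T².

Step 1 — sample mean vector:
  mean(X) = (3 + 9 + 2 + 6 + 2 + 7) / 6 = 29/6 = 4.8333
  mean(Y) = (8 + 6 + 8 + 5 + 7 + 6) / 6 = 40/6 = 6.6667
  x̄ = (4.8333, 6.6667),  deviation x̄ - mu_0 = (4.8333, 6.6667) - (8, 1) = (-3.1667, 5.6667).

Step 2 — sample covariance matrix, S[i,j] = (1/(n-1)) · Σ_k (x_{k,i} - mean_i) · (x_{k,j} - mean_j), divisor n-1 = 5:
  S[X,X] = ((-1.8333)·(-1.8333) + (4.1667)·(4.1667) + (-2.8333)·(-2.8333) + (1.1667)·(1.1667) + (-2.8333)·(-2.8333) + (2.1667)·(2.1667)) / 5 = 42.8333/5 = 8.5667
  S[X,Y] = ((-1.8333)·(1.3333) + (4.1667)·(-0.6667) + (-2.8333)·(1.3333) + (1.1667)·(-1.6667) + (-2.8333)·(0.3333) + (2.1667)·(-0.6667)) / 5 = -13.3333/5 = -2.6667
  S[Y,Y] = ((1.3333)·(1.3333) + (-0.6667)·(-0.6667) + (1.3333)·(1.3333) + (-1.6667)·(-1.6667) + (0.3333)·(0.3333) + (-0.6667)·(-0.6667)) / 5 = 7.3333/5 = 1.4667
  S = [[8.5667, -2.6667],
 [-2.6667, 1.4667]].

Step 3 — invert S. det(S) = 8.5667·1.4667 - (-2.6667)² = 5.4533.
  S^{-1} = (1/det) · [[d, -b], [-b, a]] = [[0.2689, 0.489],
 [0.489, 1.5709]].

Step 4 — quadratic form (x̄ - mu_0)^T · S^{-1} · (x̄ - mu_0):
  S^{-1} · (x̄ - mu_0) = (1.9193, 7.3533),
  (x̄ - mu_0)^T · [...] = (-3.1667)·(1.9193) + (5.6667)·(7.3533) = 35.5909.

Step 5 — scale by n: T² = 6 · 35.5909 = 213.5452.

T² ≈ 213.5452


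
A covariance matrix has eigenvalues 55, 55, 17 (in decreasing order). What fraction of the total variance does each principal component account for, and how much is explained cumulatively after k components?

Step 1 — total variance = trace(Sigma) = Σ λ_i = 55 + 55 + 17 = 127.

Step 2 — fraction explained by component i = λ_i / Σ λ:
  PC1: 55/127 = 0.4331
  PC2: 55/127 = 0.4331
  PC3: 17/127 = 0.1339

Step 3 — cumulative fraction after k components = (λ_1 + ... + λ_k) / Σ λ:
  k = 1: 55/127 = 0.4331
  k = 2: (55 + 55)/127 = 110/127 = 0.8661
  k = 3: (55 + 55 + 17)/127 = 127/127 = 1

Summary (fraction, with percent):

explained: PC1 0.4331 (43.31%), PC2 0.4331 (43.31%), PC3 0.1339 (13.39%);  cumulative: 0.4331, 0.8661, 1


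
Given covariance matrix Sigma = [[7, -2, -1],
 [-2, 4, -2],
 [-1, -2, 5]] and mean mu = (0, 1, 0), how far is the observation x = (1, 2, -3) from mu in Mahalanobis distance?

Step 1 — centre the observation: (x - mu) = (1, 1, -3).

Step 2 — invert Sigma (cofactor / det for 3×3, or solve directly):
  Sigma^{-1} = [[0.2, 0.15, 0.1],
 [0.15, 0.425, 0.2],
 [0.1, 0.2, 0.3]].

Step 3 — form the quadratic (x - mu)^T · Sigma^{-1} · (x - mu):
  Sigma^{-1} · (x - mu) = (0.05, -0.025, -0.6).
  (x - mu)^T · [Sigma^{-1} · (x - mu)] = (1)·(0.05) + (1)·(-0.025) + (-3)·(-0.6) = 1.825.

Step 4 — take square root: d = √(1.825) ≈ 1.3509.

d(x, mu) = √(1.825) ≈ 1.3509


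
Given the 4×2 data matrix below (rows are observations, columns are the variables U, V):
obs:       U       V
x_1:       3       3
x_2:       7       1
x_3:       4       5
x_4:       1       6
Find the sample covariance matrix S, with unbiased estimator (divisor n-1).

Step 1 — column means:
  mean(U) = (3 + 7 + 4 + 1) / 4 = 15/4 = 3.75
  mean(V) = (3 + 1 + 5 + 6) / 4 = 15/4 = 3.75

Step 2 — sample covariance S[i,j] = (1/(n-1)) · Σ_k (x_{k,i} - mean_i) · (x_{k,j} - mean_j), with n-1 = 3.
  S[U,U] = ((-0.75)·(-0.75) + (3.25)·(3.25) + (0.25)·(0.25) + (-2.75)·(-2.75)) / 3 = 18.75/3 = 6.25
  S[U,V] = ((-0.75)·(-0.75) + (3.25)·(-2.75) + (0.25)·(1.25) + (-2.75)·(2.25)) / 3 = -14.25/3 = -4.75
  S[V,V] = ((-0.75)·(-0.75) + (-2.75)·(-2.75) + (1.25)·(1.25) + (2.25)·(2.25)) / 3 = 14.75/3 = 4.9167

S is symmetric (S[j,i] = S[i,j]). Assembling:

S = [[6.25, -4.75],
 [-4.75, 4.9167]]


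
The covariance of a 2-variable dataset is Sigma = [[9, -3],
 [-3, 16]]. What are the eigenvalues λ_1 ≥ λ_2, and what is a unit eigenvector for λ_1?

Step 1 — characteristic polynomial of 2×2 Sigma:
  det(Sigma - λI) = λ² - trace · λ + det = 0.
  trace = 9 + 16 = 25, det = 9·16 - (-3)² = 135.
Step 2 — discriminant:
  Δ = trace² - 4·det = 625 - 540 = 85.
Step 3 — eigenvalues:
  λ = (trace ± √Δ)/2 = (25 ± 9.2195)/2,
  λ_1 = 17.1098,  λ_2 = 7.8902.

Step 4 — unit eigenvector for λ_1: solve (Sigma - λ_1 I)v = 0. First row:
  (9 - 17.1098)·v_x + (-3)·v_y = 0, i.e. (-8.1098)·v_x + (-3)·v_y = 0,
  so v ∝ (b, λ_1 - a) = (-3, 8.1098); multiply by -1 so the first entry is positive: u = (3, -8.1098).
  ||u|| = √((3)² + (-8.1098)²) = √(74.7684) ≈ 8.6469,
  v_1 = u/||u|| ≈ (0.3469, -0.9379) (||v_1|| = 1).

λ_1 = 17.1098,  λ_2 = 7.8902;  v_1 ≈ (0.3469, -0.9379)


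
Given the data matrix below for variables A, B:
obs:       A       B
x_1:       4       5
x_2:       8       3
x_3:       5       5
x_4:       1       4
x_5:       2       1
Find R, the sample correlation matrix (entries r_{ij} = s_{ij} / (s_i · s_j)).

Step 1 — column means:
  mean(A) = (4 + 8 + 5 + 1 + 2) / 5 = 20/5 = 4
  mean(B) = (5 + 3 + 5 + 4 + 1) / 5 = 18/5 = 3.6

Step 2 — sample variances and covariances s[i,j] = (1/(n-1)) · Σ_k (x_{k,i} - mean_i) · (x_{k,j} - mean_j), with n-1 = 4:
  s[A,A] = ((0)·(0) + (4)·(4) + (1)·(1) + (-3)·(-3) + (-2)·(-2)) / 4 = 30/4 = 7.5
  s[A,B] = ((0)·(1.4) + (4)·(-0.6) + (1)·(1.4) + (-3)·(0.4) + (-2)·(-2.6)) / 4 = 3/4 = 0.75
  s[B,B] = ((1.4)·(1.4) + (-0.6)·(-0.6) + (1.4)·(1.4) + (0.4)·(0.4) + (-2.6)·(-2.6)) / 4 = 11.2/4 = 2.8
  Sample standard deviations s_i = √(s[i,i]):
  s(A) = √(7.5) = 2.7386
  s(B) = √(2.8) = 1.6733

Step 3 — r_{ij} = s_{ij} / (s_i · s_j):
  r[A,A] = 1 (diagonal).
  r[A,B] = 0.75 / (2.7386 · 1.6733) = 0.75 / 4.5826 = 0.1637
  r[B,B] = 1 (diagonal).

R is symmetric with unit diagonal. Assembling:

R = [[1, 0.1637],
 [0.1637, 1]]


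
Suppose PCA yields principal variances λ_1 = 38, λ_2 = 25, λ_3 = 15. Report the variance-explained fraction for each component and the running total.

Step 1 — total variance = trace(Sigma) = Σ λ_i = 38 + 25 + 15 = 78.

Step 2 — fraction explained by component i = λ_i / Σ λ:
  PC1: 38/78 = 0.4872
  PC2: 25/78 = 0.3205
  PC3: 15/78 = 0.1923

Step 3 — cumulative fraction after k components = (λ_1 + ... + λ_k) / Σ λ:
  k = 1: 38/78 = 0.4872
  k = 2: (38 + 25)/78 = 63/78 = 0.8077
  k = 3: (38 + 25 + 15)/78 = 78/78 = 1

Summary (fraction, with percent):

explained: PC1 0.4872 (48.72%), PC2 0.3205 (32.05%), PC3 0.1923 (19.23%);  cumulative: 0.4872, 0.8077, 1


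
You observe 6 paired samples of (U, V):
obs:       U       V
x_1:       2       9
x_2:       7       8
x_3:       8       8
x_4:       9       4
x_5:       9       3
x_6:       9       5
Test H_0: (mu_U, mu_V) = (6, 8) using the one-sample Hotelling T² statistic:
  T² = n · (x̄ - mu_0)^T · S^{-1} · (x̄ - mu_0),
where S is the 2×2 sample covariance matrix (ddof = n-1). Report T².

Step 1 — sample mean vector:
  mean(U) = (2 + 7 + 8 + 9 + 9 + 9) / 6 = 44/6 = 7.3333
  mean(V) = (9 + 8 + 8 + 4 + 3 + 5) / 6 = 37/6 = 6.1667
  x̄ = (7.3333, 6.1667),  deviation x̄ - mu_0 = (7.3333, 6.1667) - (6, 8) = (1.3333, -1.8333).

Step 2 — sample covariance matrix, S[i,j] = (1/(n-1)) · Σ_k (x_{k,i} - mean_i) · (x_{k,j} - mean_j), divisor n-1 = 5:
  S[U,U] = ((-5.3333)·(-5.3333) + (-0.3333)·(-0.3333) + (0.6667)·(0.6667) + (1.6667)·(1.6667) + (1.6667)·(1.6667) + (1.6667)·(1.6667)) / 5 = 37.3333/5 = 7.4667
  S[U,V] = ((-5.3333)·(2.8333) + (-0.3333)·(1.8333) + (0.6667)·(1.8333) + (1.6667)·(-2.1667) + (1.6667)·(-3.1667) + (1.6667)·(-1.1667)) / 5 = -25.3333/5 = -5.0667
  S[V,V] = ((2.8333)·(2.8333) + (1.8333)·(1.8333) + (1.8333)·(1.8333) + (-2.1667)·(-2.1667) + (-3.1667)·(-3.1667) + (-1.1667)·(-1.1667)) / 5 = 30.8333/5 = 6.1667
  S = [[7.4667, -5.0667],
 [-5.0667, 6.1667]].

Step 3 — invert S. det(S) = 7.4667·6.1667 - (-5.0667)² = 20.3733.
  S^{-1} = (1/det) · [[d, -b], [-b, a]] = [[0.3027, 0.2487],
 [0.2487, 0.3665]].

Step 4 — quadratic form (x̄ - mu_0)^T · S^{-1} · (x̄ - mu_0):
  S^{-1} · (x̄ - mu_0) = (-0.0524, -0.3403),
  (x̄ - mu_0)^T · [...] = (1.3333)·(-0.0524) + (-1.8333)·(-0.3403) = 0.5541.

Step 5 — scale by n: T² = 6 · 0.5541 = 3.3246.

T² ≈ 3.3246


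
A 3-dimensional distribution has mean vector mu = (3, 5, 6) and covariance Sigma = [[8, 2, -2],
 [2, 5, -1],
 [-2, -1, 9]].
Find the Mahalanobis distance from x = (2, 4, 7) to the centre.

Step 1 — centre the observation: (x - mu) = (-1, -1, 1).

Step 2 — invert Sigma (cofactor / det for 3×3, or solve directly):
  Sigma^{-1} = [[0.1447, -0.0526, 0.0263],
 [-0.0526, 0.2237, 0.0132],
 [0.0263, 0.0132, 0.1184]].

Step 3 — form the quadratic (x - mu)^T · Sigma^{-1} · (x - mu):
  Sigma^{-1} · (x - mu) = (-0.0658, -0.1579, 0.0789).
  (x - mu)^T · [Sigma^{-1} · (x - mu)] = (-1)·(-0.0658) + (-1)·(-0.1579) + (1)·(0.0789) = 0.3026.

Step 4 — take square root: d = √(0.3026) ≈ 0.5501.

d(x, mu) = √(0.3026) ≈ 0.5501


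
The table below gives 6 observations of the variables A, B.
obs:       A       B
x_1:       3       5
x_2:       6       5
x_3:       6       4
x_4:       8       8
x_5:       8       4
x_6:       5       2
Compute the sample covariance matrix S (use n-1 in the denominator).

Step 1 — column means:
  mean(A) = (3 + 6 + 6 + 8 + 8 + 5) / 6 = 36/6 = 6
  mean(B) = (5 + 5 + 4 + 8 + 4 + 2) / 6 = 28/6 = 4.6667

Step 2 — sample covariance S[i,j] = (1/(n-1)) · Σ_k (x_{k,i} - mean_i) · (x_{k,j} - mean_j), with n-1 = 5.
  S[A,A] = ((-3)·(-3) + (0)·(0) + (0)·(0) + (2)·(2) + (2)·(2) + (-1)·(-1)) / 5 = 18/5 = 3.6
  S[A,B] = ((-3)·(0.3333) + (0)·(0.3333) + (0)·(-0.6667) + (2)·(3.3333) + (2)·(-0.6667) + (-1)·(-2.6667)) / 5 = 7/5 = 1.4
  S[B,B] = ((0.3333)·(0.3333) + (0.3333)·(0.3333) + (-0.6667)·(-0.6667) + (3.3333)·(3.3333) + (-0.6667)·(-0.6667) + (-2.6667)·(-2.6667)) / 5 = 19.3333/5 = 3.8667

S is symmetric (S[j,i] = S[i,j]). Assembling:

S = [[3.6, 1.4],
 [1.4, 3.8667]]


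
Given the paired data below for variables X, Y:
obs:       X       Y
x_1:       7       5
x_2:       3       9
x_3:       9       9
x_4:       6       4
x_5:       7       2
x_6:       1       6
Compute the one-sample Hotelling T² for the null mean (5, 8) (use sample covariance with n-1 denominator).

Step 1 — sample mean vector:
  mean(X) = (7 + 3 + 9 + 6 + 7 + 1) / 6 = 33/6 = 5.5
  mean(Y) = (5 + 9 + 9 + 4 + 2 + 6) / 6 = 35/6 = 5.8333
  x̄ = (5.5, 5.8333),  deviation x̄ - mu_0 = (5.5, 5.8333) - (5, 8) = (0.5, -2.1667).

Step 2 — sample covariance matrix, S[i,j] = (1/(n-1)) · Σ_k (x_{k,i} - mean_i) · (x_{k,j} - mean_j), divisor n-1 = 5:
  S[X,X] = ((1.5)·(1.5) + (-2.5)·(-2.5) + (3.5)·(3.5) + (0.5)·(0.5) + (1.5)·(1.5) + (-4.5)·(-4.5)) / 5 = 43.5/5 = 8.7
  S[X,Y] = ((1.5)·(-0.8333) + (-2.5)·(3.1667) + (3.5)·(3.1667) + (0.5)·(-1.8333) + (1.5)·(-3.8333) + (-4.5)·(0.1667)) / 5 = -5.5/5 = -1.1
  S[Y,Y] = ((-0.8333)·(-0.8333) + (3.1667)·(3.1667) + (3.1667)·(3.1667) + (-1.8333)·(-1.8333) + (-3.8333)·(-3.8333) + (0.1667)·(0.1667)) / 5 = 38.8333/5 = 7.7667
  S = [[8.7, -1.1],
 [-1.1, 7.7667]].

Step 3 — invert S. det(S) = 8.7·7.7667 - (-1.1)² = 66.36.
  S^{-1} = (1/det) · [[d, -b], [-b, a]] = [[0.117, 0.0166],
 [0.0166, 0.1311]].

Step 4 — quadratic form (x̄ - mu_0)^T · S^{-1} · (x̄ - mu_0):
  S^{-1} · (x̄ - mu_0) = (0.0226, -0.2758),
  (x̄ - mu_0)^T · [...] = (0.5)·(0.0226) + (-2.1667)·(-0.2758) = 0.6088.

Step 5 — scale by n: T² = 6 · 0.6088 = 3.6528.

T² ≈ 3.6528


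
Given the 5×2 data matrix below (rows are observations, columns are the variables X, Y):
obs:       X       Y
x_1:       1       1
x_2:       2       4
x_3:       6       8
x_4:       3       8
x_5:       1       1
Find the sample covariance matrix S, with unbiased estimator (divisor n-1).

Step 1 — column means:
  mean(X) = (1 + 2 + 6 + 3 + 1) / 5 = 13/5 = 2.6
  mean(Y) = (1 + 4 + 8 + 8 + 1) / 5 = 22/5 = 4.4

Step 2 — sample covariance S[i,j] = (1/(n-1)) · Σ_k (x_{k,i} - mean_i) · (x_{k,j} - mean_j), with n-1 = 4.
  S[X,X] = ((-1.6)·(-1.6) + (-0.6)·(-0.6) + (3.4)·(3.4) + (0.4)·(0.4) + (-1.6)·(-1.6)) / 4 = 17.2/4 = 4.3
  S[X,Y] = ((-1.6)·(-3.4) + (-0.6)·(-0.4) + (3.4)·(3.6) + (0.4)·(3.6) + (-1.6)·(-3.4)) / 4 = 24.8/4 = 6.2
  S[Y,Y] = ((-3.4)·(-3.4) + (-0.4)·(-0.4) + (3.6)·(3.6) + (3.6)·(3.6) + (-3.4)·(-3.4)) / 4 = 49.2/4 = 12.3

S is symmetric (S[j,i] = S[i,j]). Assembling:

S = [[4.3, 6.2],
 [6.2, 12.3]]


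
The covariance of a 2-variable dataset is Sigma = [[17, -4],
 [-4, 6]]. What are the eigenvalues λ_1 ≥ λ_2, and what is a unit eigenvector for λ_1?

Step 1 — characteristic polynomial of 2×2 Sigma:
  det(Sigma - λI) = λ² - trace · λ + det = 0.
  trace = 17 + 6 = 23, det = 17·6 - (-4)² = 86.
Step 2 — discriminant:
  Δ = trace² - 4·det = 529 - 344 = 185.
Step 3 — eigenvalues:
  λ = (trace ± √Δ)/2 = (23 ± 13.6015)/2,
  λ_1 = 18.3007,  λ_2 = 4.6993.

Step 4 — unit eigenvector for λ_1: solve (Sigma - λ_1 I)v = 0. First row:
  (17 - 18.3007)·v_x + (-4)·v_y = 0, i.e. (-1.3007)·v_x + (-4)·v_y = 0,
  so v ∝ (b, λ_1 - a) = (-4, 1.3007); multiply by -1 so the first entry is positive: u = (4, -1.3007).
  ||u|| = √((4)² + (-1.3007)²) = √(17.6919) ≈ 4.2062,
  v_1 = u/||u|| ≈ (0.951, -0.3092) (||v_1|| = 1).

λ_1 = 18.3007,  λ_2 = 4.6993;  v_1 ≈ (0.951, -0.3092)


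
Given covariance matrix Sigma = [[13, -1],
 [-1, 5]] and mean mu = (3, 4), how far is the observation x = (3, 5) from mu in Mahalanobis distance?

Step 1 — centre the observation: (x - mu) = (0, 1).

Step 2 — invert Sigma. det(Sigma) = 13·5 - (-1)² = 64.
  Sigma^{-1} = (1/det) · [[d, -b], [-b, a]] = [[0.0781, 0.0156],
 [0.0156, 0.2031]].

Step 3 — form the quadratic (x - mu)^T · Sigma^{-1} · (x - mu):
  Sigma^{-1} · (x - mu) = (0.0156, 0.2031).
  (x - mu)^T · [Sigma^{-1} · (x - mu)] = (0)·(0.0156) + (1)·(0.2031) = 0.2031.

Step 4 — take square root: d = √(0.2031) ≈ 0.4507.

d(x, mu) = √(0.2031) ≈ 0.4507


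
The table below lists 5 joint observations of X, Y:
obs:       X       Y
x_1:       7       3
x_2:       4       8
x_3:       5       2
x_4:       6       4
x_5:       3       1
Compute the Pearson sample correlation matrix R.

Step 1 — column means:
  mean(X) = (7 + 4 + 5 + 6 + 3) / 5 = 25/5 = 5
  mean(Y) = (3 + 8 + 2 + 4 + 1) / 5 = 18/5 = 3.6

Step 2 — sample variances and covariances s[i,j] = (1/(n-1)) · Σ_k (x_{k,i} - mean_i) · (x_{k,j} - mean_j), with n-1 = 4:
  s[X,X] = ((2)·(2) + (-1)·(-1) + (0)·(0) + (1)·(1) + (-2)·(-2)) / 4 = 10/4 = 2.5
  s[X,Y] = ((2)·(-0.6) + (-1)·(4.4) + (0)·(-1.6) + (1)·(0.4) + (-2)·(-2.6)) / 4 = 0/4 = 0
  s[Y,Y] = ((-0.6)·(-0.6) + (4.4)·(4.4) + (-1.6)·(-1.6) + (0.4)·(0.4) + (-2.6)·(-2.6)) / 4 = 29.2/4 = 7.3
  Sample standard deviations s_i = √(s[i,i]):
  s(X) = √(2.5) = 1.5811
  s(Y) = √(7.3) = 2.7019

Step 3 — r_{ij} = s_{ij} / (s_i · s_j):
  r[X,X] = 1 (diagonal).
  r[X,Y] = 0 / (1.5811 · 2.7019) = 0 / 4.272 = 0
  r[Y,Y] = 1 (diagonal).

R is symmetric with unit diagonal. Assembling:

R = [[1, 0],
 [0, 1]]


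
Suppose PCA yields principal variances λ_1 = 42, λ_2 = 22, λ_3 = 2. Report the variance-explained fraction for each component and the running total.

Step 1 — total variance = trace(Sigma) = Σ λ_i = 42 + 22 + 2 = 66.

Step 2 — fraction explained by component i = λ_i / Σ λ:
  PC1: 42/66 = 0.6364
  PC2: 22/66 = 0.3333
  PC3: 2/66 = 0.0303

Step 3 — cumulative fraction after k components = (λ_1 + ... + λ_k) / Σ λ:
  k = 1: 42/66 = 0.6364
  k = 2: (42 + 22)/66 = 64/66 = 0.9697
  k = 3: (42 + 22 + 2)/66 = 66/66 = 1

Summary (fraction, with percent):

explained: PC1 0.6364 (63.64%), PC2 0.3333 (33.33%), PC3 0.0303 (3.03%);  cumulative: 0.6364, 0.9697, 1


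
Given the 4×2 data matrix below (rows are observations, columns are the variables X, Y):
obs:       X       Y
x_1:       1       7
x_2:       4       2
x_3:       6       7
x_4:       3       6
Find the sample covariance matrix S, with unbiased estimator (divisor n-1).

Step 1 — column means:
  mean(X) = (1 + 4 + 6 + 3) / 4 = 14/4 = 3.5
  mean(Y) = (7 + 2 + 7 + 6) / 4 = 22/4 = 5.5

Step 2 — sample covariance S[i,j] = (1/(n-1)) · Σ_k (x_{k,i} - mean_i) · (x_{k,j} - mean_j), with n-1 = 3.
  S[X,X] = ((-2.5)·(-2.5) + (0.5)·(0.5) + (2.5)·(2.5) + (-0.5)·(-0.5)) / 3 = 13/3 = 4.3333
  S[X,Y] = ((-2.5)·(1.5) + (0.5)·(-3.5) + (2.5)·(1.5) + (-0.5)·(0.5)) / 3 = -2/3 = -0.6667
  S[Y,Y] = ((1.5)·(1.5) + (-3.5)·(-3.5) + (1.5)·(1.5) + (0.5)·(0.5)) / 3 = 17/3 = 5.6667

S is symmetric (S[j,i] = S[i,j]). Assembling:

S = [[4.3333, -0.6667],
 [-0.6667, 5.6667]]


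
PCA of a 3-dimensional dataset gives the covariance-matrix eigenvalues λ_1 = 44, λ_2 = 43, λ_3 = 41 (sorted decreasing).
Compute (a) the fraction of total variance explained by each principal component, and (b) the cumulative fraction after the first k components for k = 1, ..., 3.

Step 1 — total variance = trace(Sigma) = Σ λ_i = 44 + 43 + 41 = 128.

Step 2 — fraction explained by component i = λ_i / Σ λ:
  PC1: 44/128 = 0.3438
  PC2: 43/128 = 0.3359
  PC3: 41/128 = 0.3203

Step 3 — cumulative fraction after k components = (λ_1 + ... + λ_k) / Σ λ:
  k = 1: 44/128 = 0.3438
  k = 2: (44 + 43)/128 = 87/128 = 0.6797
  k = 3: (44 + 43 + 41)/128 = 128/128 = 1

Summary (fraction, with percent):

explained: PC1 0.3438 (34.38%), PC2 0.3359 (33.59%), PC3 0.3203 (32.03%);  cumulative: 0.3438, 0.6797, 1


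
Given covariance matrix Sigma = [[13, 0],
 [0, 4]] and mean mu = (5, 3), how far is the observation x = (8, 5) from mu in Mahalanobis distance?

Step 1 — centre the observation: (x - mu) = (3, 2).

Step 2 — invert Sigma. det(Sigma) = 13·4 - (0)² = 52.
  Sigma^{-1} = (1/det) · [[d, -b], [-b, a]] = [[0.0769, 0],
 [0, 0.25]].

Step 3 — form the quadratic (x - mu)^T · Sigma^{-1} · (x - mu):
  Sigma^{-1} · (x - mu) = (0.2308, 0.5).
  (x - mu)^T · [Sigma^{-1} · (x - mu)] = (3)·(0.2308) + (2)·(0.5) = 1.6923.

Step 4 — take square root: d = √(1.6923) ≈ 1.3009.

d(x, mu) = √(1.6923) ≈ 1.3009


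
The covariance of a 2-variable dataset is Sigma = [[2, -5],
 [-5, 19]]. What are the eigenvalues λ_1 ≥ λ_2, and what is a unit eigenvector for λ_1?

Step 1 — characteristic polynomial of 2×2 Sigma:
  det(Sigma - λI) = λ² - trace · λ + det = 0.
  trace = 2 + 19 = 21, det = 2·19 - (-5)² = 13.
Step 2 — discriminant:
  Δ = trace² - 4·det = 441 - 52 = 389.
Step 3 — eigenvalues:
  λ = (trace ± √Δ)/2 = (21 ± 19.7231)/2,
  λ_1 = 20.3615,  λ_2 = 0.6385.

Step 4 — unit eigenvector for λ_1: solve (Sigma - λ_1 I)v = 0. First row:
  (2 - 20.3615)·v_x + (-5)·v_y = 0, i.e. (-18.3615)·v_x + (-5)·v_y = 0,
  so v ∝ (b, λ_1 - a) = (-5, 18.3615); multiply by -1 so the first entry is positive: u = (5, -18.3615).
  ||u|| = √((5)² + (-18.3615)²) = √(362.1462) ≈ 19.0301,
  v_1 = u/||u|| ≈ (0.2627, -0.9649) (||v_1|| = 1).

λ_1 = 20.3615,  λ_2 = 0.6385;  v_1 ≈ (0.2627, -0.9649)


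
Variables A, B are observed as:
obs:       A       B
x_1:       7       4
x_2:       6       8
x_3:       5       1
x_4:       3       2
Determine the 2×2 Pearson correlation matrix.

Step 1 — column means:
  mean(A) = (7 + 6 + 5 + 3) / 4 = 21/4 = 5.25
  mean(B) = (4 + 8 + 1 + 2) / 4 = 15/4 = 3.75

Step 2 — sample variances and covariances s[i,j] = (1/(n-1)) · Σ_k (x_{k,i} - mean_i) · (x_{k,j} - mean_j), with n-1 = 3:
  s[A,A] = ((1.75)·(1.75) + (0.75)·(0.75) + (-0.25)·(-0.25) + (-2.25)·(-2.25)) / 3 = 8.75/3 = 2.9167
  s[A,B] = ((1.75)·(0.25) + (0.75)·(4.25) + (-0.25)·(-2.75) + (-2.25)·(-1.75)) / 3 = 8.25/3 = 2.75
  s[B,B] = ((0.25)·(0.25) + (4.25)·(4.25) + (-2.75)·(-2.75) + (-1.75)·(-1.75)) / 3 = 28.75/3 = 9.5833
  Sample standard deviations s_i = √(s[i,i]):
  s(A) = √(2.9167) = 1.7078
  s(B) = √(9.5833) = 3.0957

Step 3 — r_{ij} = s_{ij} / (s_i · s_j):
  r[A,A] = 1 (diagonal).
  r[A,B] = 2.75 / (1.7078 · 3.0957) = 2.75 / 5.2869 = 0.5202
  r[B,B] = 1 (diagonal).

R is symmetric with unit diagonal. Assembling:

R = [[1, 0.5202],
 [0.5202, 1]]


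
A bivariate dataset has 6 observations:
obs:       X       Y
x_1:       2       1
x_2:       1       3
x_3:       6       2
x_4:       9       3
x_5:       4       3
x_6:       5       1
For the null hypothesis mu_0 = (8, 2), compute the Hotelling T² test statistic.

Step 1 — sample mean vector:
  mean(X) = (2 + 1 + 6 + 9 + 4 + 5) / 6 = 27/6 = 4.5
  mean(Y) = (1 + 3 + 2 + 3 + 3 + 1) / 6 = 13/6 = 2.1667
  x̄ = (4.5, 2.1667),  deviation x̄ - mu_0 = (4.5, 2.1667) - (8, 2) = (-3.5, 0.1667).

Step 2 — sample covariance matrix, S[i,j] = (1/(n-1)) · Σ_k (x_{k,i} - mean_i) · (x_{k,j} - mean_j), divisor n-1 = 5:
  S[X,X] = ((-2.5)·(-2.5) + (-3.5)·(-3.5) + (1.5)·(1.5) + (4.5)·(4.5) + (-0.5)·(-0.5) + (0.5)·(0.5)) / 5 = 41.5/5 = 8.3
  S[X,Y] = ((-2.5)·(-1.1667) + (-3.5)·(0.8333) + (1.5)·(-0.1667) + (4.5)·(0.8333) + (-0.5)·(0.8333) + (0.5)·(-1.1667)) / 5 = 2.5/5 = 0.5
  S[Y,Y] = ((-1.1667)·(-1.1667) + (0.8333)·(0.8333) + (-0.1667)·(-0.1667) + (0.8333)·(0.8333) + (0.8333)·(0.8333) + (-1.1667)·(-1.1667)) / 5 = 4.8333/5 = 0.9667
  S = [[8.3, 0.5],
 [0.5, 0.9667]].

Step 3 — invert S. det(S) = 8.3·0.9667 - (0.5)² = 7.7733.
  S^{-1} = (1/det) · [[d, -b], [-b, a]] = [[0.1244, -0.0643],
 [-0.0643, 1.0678]].

Step 4 — quadratic form (x̄ - mu_0)^T · S^{-1} · (x̄ - mu_0):
  S^{-1} · (x̄ - mu_0) = (-0.446, 0.4031),
  (x̄ - mu_0)^T · [...] = (-3.5)·(-0.446) + (0.1667)·(0.4031) = 1.6281.

Step 5 — scale by n: T² = 6 · 1.6281 = 9.7684.

T² ≈ 9.7684


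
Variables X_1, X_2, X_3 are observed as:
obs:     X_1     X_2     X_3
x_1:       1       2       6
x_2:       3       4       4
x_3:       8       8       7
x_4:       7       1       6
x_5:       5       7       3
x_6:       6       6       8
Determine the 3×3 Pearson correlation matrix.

Step 1 — column means:
  mean(X_1) = (1 + 3 + 8 + 7 + 5 + 6) / 6 = 30/6 = 5
  mean(X_2) = (2 + 4 + 8 + 1 + 7 + 6) / 6 = 28/6 = 4.6667
  mean(X_3) = (6 + 4 + 7 + 6 + 3 + 8) / 6 = 34/6 = 5.6667

Step 2 — sample variances and covariances s[i,j] = (1/(n-1)) · Σ_k (x_{k,i} - mean_i) · (x_{k,j} - mean_j), with n-1 = 5:
  s[X_1,X_1] = ((-4)·(-4) + (-2)·(-2) + (3)·(3) + (2)·(2) + (0)·(0) + (1)·(1)) / 5 = 34/5 = 6.8
  s[X_1,X_2] = ((-4)·(-2.6667) + (-2)·(-0.6667) + (3)·(3.3333) + (2)·(-3.6667) + (0)·(2.3333) + (1)·(1.3333)) / 5 = 16/5 = 3.2
  s[X_1,X_3] = ((-4)·(0.3333) + (-2)·(-1.6667) + (3)·(1.3333) + (2)·(0.3333) + (0)·(-2.6667) + (1)·(2.3333)) / 5 = 9/5 = 1.8
  s[X_2,X_2] = ((-2.6667)·(-2.6667) + (-0.6667)·(-0.6667) + (3.3333)·(3.3333) + (-3.6667)·(-3.6667) + (2.3333)·(2.3333) + (1.3333)·(1.3333)) / 5 = 39.3333/5 = 7.8667
  s[X_2,X_3] = ((-2.6667)·(0.3333) + (-0.6667)·(-1.6667) + (3.3333)·(1.3333) + (-3.6667)·(0.3333) + (2.3333)·(-2.6667) + (1.3333)·(2.3333)) / 5 = 0.3333/5 = 0.0667
  s[X_3,X_3] = ((0.3333)·(0.3333) + (-1.6667)·(-1.6667) + (1.3333)·(1.3333) + (0.3333)·(0.3333) + (-2.6667)·(-2.6667) + (2.3333)·(2.3333)) / 5 = 17.3333/5 = 3.4667
  Sample standard deviations s_i = √(s[i,i]):
  s(X_1) = √(6.8) = 2.6077
  s(X_2) = √(7.8667) = 2.8048
  s(X_3) = √(3.4667) = 1.8619

Step 3 — r_{ij} = s_{ij} / (s_i · s_j):
  r[X_1,X_1] = 1 (diagonal).
  r[X_1,X_2] = 3.2 / (2.6077 · 2.8048) = 3.2 / 7.3139 = 0.4375
  r[X_1,X_3] = 1.8 / (2.6077 · 1.8619) = 1.8 / 4.8552 = 0.3707
  r[X_2,X_2] = 1 (diagonal).
  r[X_2,X_3] = 0.0667 / (2.8048 · 1.8619) = 0.0667 / 5.2222 = 0.0128
  r[X_3,X_3] = 1 (diagonal).

R is symmetric with unit diagonal. Assembling:

R = [[1, 0.4375, 0.3707],
 [0.4375, 1, 0.0128],
 [0.3707, 0.0128, 1]]


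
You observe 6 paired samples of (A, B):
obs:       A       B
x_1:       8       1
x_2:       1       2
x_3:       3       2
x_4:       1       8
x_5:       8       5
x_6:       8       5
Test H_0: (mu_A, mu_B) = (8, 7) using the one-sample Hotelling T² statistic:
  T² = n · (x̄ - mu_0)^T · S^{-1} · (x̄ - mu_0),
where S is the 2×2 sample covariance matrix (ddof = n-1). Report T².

Step 1 — sample mean vector:
  mean(A) = (8 + 1 + 3 + 1 + 8 + 8) / 6 = 29/6 = 4.8333
  mean(B) = (1 + 2 + 2 + 8 + 5 + 5) / 6 = 23/6 = 3.8333
  x̄ = (4.8333, 3.8333),  deviation x̄ - mu_0 = (4.8333, 3.8333) - (8, 7) = (-3.1667, -3.1667).

Step 2 — sample covariance matrix, S[i,j] = (1/(n-1)) · Σ_k (x_{k,i} - mean_i) · (x_{k,j} - mean_j), divisor n-1 = 5:
  S[A,A] = ((3.1667)·(3.1667) + (-3.8333)·(-3.8333) + (-1.8333)·(-1.8333) + (-3.8333)·(-3.8333) + (3.1667)·(3.1667) + (3.1667)·(3.1667)) / 5 = 62.8333/5 = 12.5667
  S[A,B] = ((3.1667)·(-2.8333) + (-3.8333)·(-1.8333) + (-1.8333)·(-1.8333) + (-3.8333)·(4.1667) + (3.1667)·(1.1667) + (3.1667)·(1.1667)) / 5 = -7.1667/5 = -1.4333
  S[B,B] = ((-2.8333)·(-2.8333) + (-1.8333)·(-1.8333) + (-1.8333)·(-1.8333) + (4.1667)·(4.1667) + (1.1667)·(1.1667) + (1.1667)·(1.1667)) / 5 = 34.8333/5 = 6.9667
  S = [[12.5667, -1.4333],
 [-1.4333, 6.9667]].

Step 3 — invert S. det(S) = 12.5667·6.9667 - (-1.4333)² = 85.4933.
  S^{-1} = (1/det) · [[d, -b], [-b, a]] = [[0.0815, 0.0168],
 [0.0168, 0.147]].

Step 4 — quadratic form (x̄ - mu_0)^T · S^{-1} · (x̄ - mu_0):
  S^{-1} · (x̄ - mu_0) = (-0.3111, -0.5186),
  (x̄ - mu_0)^T · [...] = (-3.1667)·(-0.3111) + (-3.1667)·(-0.5186) = 2.6274.

Step 5 — scale by n: T² = 6 · 2.6274 = 15.7642.

T² ≈ 15.7642


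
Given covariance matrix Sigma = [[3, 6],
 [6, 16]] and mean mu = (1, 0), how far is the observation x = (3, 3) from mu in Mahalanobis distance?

Step 1 — centre the observation: (x - mu) = (2, 3).

Step 2 — invert Sigma. det(Sigma) = 3·16 - (6)² = 12.
  Sigma^{-1} = (1/det) · [[d, -b], [-b, a]] = [[1.3333, -0.5],
 [-0.5, 0.25]].

Step 3 — form the quadratic (x - mu)^T · Sigma^{-1} · (x - mu):
  Sigma^{-1} · (x - mu) = (1.1667, -0.25).
  (x - mu)^T · [Sigma^{-1} · (x - mu)] = (2)·(1.1667) + (3)·(-0.25) = 1.5833.

Step 4 — take square root: d = √(1.5833) ≈ 1.2583.

d(x, mu) = √(1.5833) ≈ 1.2583


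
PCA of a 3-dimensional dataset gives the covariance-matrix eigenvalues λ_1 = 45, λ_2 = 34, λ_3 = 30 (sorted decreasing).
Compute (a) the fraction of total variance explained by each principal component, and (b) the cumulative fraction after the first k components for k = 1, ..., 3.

Step 1 — total variance = trace(Sigma) = Σ λ_i = 45 + 34 + 30 = 109.

Step 2 — fraction explained by component i = λ_i / Σ λ:
  PC1: 45/109 = 0.4128
  PC2: 34/109 = 0.3119
  PC3: 30/109 = 0.2752

Step 3 — cumulative fraction after k components = (λ_1 + ... + λ_k) / Σ λ:
  k = 1: 45/109 = 0.4128
  k = 2: (45 + 34)/109 = 79/109 = 0.7248
  k = 3: (45 + 34 + 30)/109 = 109/109 = 1

Summary (fraction, with percent):

explained: PC1 0.4128 (41.28%), PC2 0.3119 (31.19%), PC3 0.2752 (27.52%);  cumulative: 0.4128, 0.7248, 1


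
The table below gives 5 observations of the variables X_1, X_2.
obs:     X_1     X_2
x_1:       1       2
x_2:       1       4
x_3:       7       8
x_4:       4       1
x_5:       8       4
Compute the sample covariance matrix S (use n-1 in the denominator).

Step 1 — column means:
  mean(X_1) = (1 + 1 + 7 + 4 + 8) / 5 = 21/5 = 4.2
  mean(X_2) = (2 + 4 + 8 + 1 + 4) / 5 = 19/5 = 3.8

Step 2 — sample covariance S[i,j] = (1/(n-1)) · Σ_k (x_{k,i} - mean_i) · (x_{k,j} - mean_j), with n-1 = 4.
  S[X_1,X_1] = ((-3.2)·(-3.2) + (-3.2)·(-3.2) + (2.8)·(2.8) + (-0.2)·(-0.2) + (3.8)·(3.8)) / 4 = 42.8/4 = 10.7
  S[X_1,X_2] = ((-3.2)·(-1.8) + (-3.2)·(0.2) + (2.8)·(4.2) + (-0.2)·(-2.8) + (3.8)·(0.2)) / 4 = 18.2/4 = 4.55
  S[X_2,X_2] = ((-1.8)·(-1.8) + (0.2)·(0.2) + (4.2)·(4.2) + (-2.8)·(-2.8) + (0.2)·(0.2)) / 4 = 28.8/4 = 7.2

S is symmetric (S[j,i] = S[i,j]). Assembling:

S = [[10.7, 4.55],
 [4.55, 7.2]]


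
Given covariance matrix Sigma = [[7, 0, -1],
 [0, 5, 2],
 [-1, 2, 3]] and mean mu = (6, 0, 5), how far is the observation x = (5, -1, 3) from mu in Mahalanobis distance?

Step 1 — centre the observation: (x - mu) = (-1, -1, -2).

Step 2 — invert Sigma (cofactor / det for 3×3, or solve directly):
  Sigma^{-1} = [[0.1528, -0.0278, 0.0694],
 [-0.0278, 0.2778, -0.1944],
 [0.0694, -0.1944, 0.4861]].

Step 3 — form the quadratic (x - mu)^T · Sigma^{-1} · (x - mu):
  Sigma^{-1} · (x - mu) = (-0.2639, 0.1389, -0.8472).
  (x - mu)^T · [Sigma^{-1} · (x - mu)] = (-1)·(-0.2639) + (-1)·(0.1389) + (-2)·(-0.8472) = 1.8194.

Step 4 — take square root: d = √(1.8194) ≈ 1.3489.

d(x, mu) = √(1.8194) ≈ 1.3489
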